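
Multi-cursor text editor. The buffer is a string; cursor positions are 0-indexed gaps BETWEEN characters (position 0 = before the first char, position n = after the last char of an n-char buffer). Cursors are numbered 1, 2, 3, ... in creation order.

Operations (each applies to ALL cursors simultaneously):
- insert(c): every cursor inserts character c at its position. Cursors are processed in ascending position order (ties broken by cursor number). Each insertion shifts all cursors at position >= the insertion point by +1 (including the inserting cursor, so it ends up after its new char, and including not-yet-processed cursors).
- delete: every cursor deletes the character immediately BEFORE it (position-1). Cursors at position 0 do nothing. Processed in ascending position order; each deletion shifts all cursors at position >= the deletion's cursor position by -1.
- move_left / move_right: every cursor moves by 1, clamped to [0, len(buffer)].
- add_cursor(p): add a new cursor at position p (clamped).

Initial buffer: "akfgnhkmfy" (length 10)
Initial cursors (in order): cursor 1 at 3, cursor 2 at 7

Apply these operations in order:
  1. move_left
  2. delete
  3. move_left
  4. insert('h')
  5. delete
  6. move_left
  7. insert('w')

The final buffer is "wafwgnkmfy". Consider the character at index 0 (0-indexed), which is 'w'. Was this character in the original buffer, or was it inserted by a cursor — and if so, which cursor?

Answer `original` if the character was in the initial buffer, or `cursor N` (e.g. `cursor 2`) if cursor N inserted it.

After op 1 (move_left): buffer="akfgnhkmfy" (len 10), cursors c1@2 c2@6, authorship ..........
After op 2 (delete): buffer="afgnkmfy" (len 8), cursors c1@1 c2@4, authorship ........
After op 3 (move_left): buffer="afgnkmfy" (len 8), cursors c1@0 c2@3, authorship ........
After op 4 (insert('h')): buffer="hafghnkmfy" (len 10), cursors c1@1 c2@5, authorship 1...2.....
After op 5 (delete): buffer="afgnkmfy" (len 8), cursors c1@0 c2@3, authorship ........
After op 6 (move_left): buffer="afgnkmfy" (len 8), cursors c1@0 c2@2, authorship ........
After op 7 (insert('w')): buffer="wafwgnkmfy" (len 10), cursors c1@1 c2@4, authorship 1..2......
Authorship (.=original, N=cursor N): 1 . . 2 . . . . . .
Index 0: author = 1

Answer: cursor 1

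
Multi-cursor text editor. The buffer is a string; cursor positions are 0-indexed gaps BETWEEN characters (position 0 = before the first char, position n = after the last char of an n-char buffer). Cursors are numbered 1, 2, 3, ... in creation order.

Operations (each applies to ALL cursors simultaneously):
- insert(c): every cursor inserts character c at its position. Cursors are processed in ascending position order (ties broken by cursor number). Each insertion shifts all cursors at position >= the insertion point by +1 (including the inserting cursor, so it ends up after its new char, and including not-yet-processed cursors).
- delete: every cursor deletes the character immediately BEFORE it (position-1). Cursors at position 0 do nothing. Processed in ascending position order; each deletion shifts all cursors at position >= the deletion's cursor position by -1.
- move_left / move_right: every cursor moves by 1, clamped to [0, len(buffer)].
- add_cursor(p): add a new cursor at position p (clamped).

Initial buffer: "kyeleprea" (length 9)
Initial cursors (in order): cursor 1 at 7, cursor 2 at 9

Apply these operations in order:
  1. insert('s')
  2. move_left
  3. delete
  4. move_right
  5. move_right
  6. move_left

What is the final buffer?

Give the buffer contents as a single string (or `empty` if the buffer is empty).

Answer: kyelepses

Derivation:
After op 1 (insert('s')): buffer="kyeleprseas" (len 11), cursors c1@8 c2@11, authorship .......1..2
After op 2 (move_left): buffer="kyeleprseas" (len 11), cursors c1@7 c2@10, authorship .......1..2
After op 3 (delete): buffer="kyelepses" (len 9), cursors c1@6 c2@8, authorship ......1.2
After op 4 (move_right): buffer="kyelepses" (len 9), cursors c1@7 c2@9, authorship ......1.2
After op 5 (move_right): buffer="kyelepses" (len 9), cursors c1@8 c2@9, authorship ......1.2
After op 6 (move_left): buffer="kyelepses" (len 9), cursors c1@7 c2@8, authorship ......1.2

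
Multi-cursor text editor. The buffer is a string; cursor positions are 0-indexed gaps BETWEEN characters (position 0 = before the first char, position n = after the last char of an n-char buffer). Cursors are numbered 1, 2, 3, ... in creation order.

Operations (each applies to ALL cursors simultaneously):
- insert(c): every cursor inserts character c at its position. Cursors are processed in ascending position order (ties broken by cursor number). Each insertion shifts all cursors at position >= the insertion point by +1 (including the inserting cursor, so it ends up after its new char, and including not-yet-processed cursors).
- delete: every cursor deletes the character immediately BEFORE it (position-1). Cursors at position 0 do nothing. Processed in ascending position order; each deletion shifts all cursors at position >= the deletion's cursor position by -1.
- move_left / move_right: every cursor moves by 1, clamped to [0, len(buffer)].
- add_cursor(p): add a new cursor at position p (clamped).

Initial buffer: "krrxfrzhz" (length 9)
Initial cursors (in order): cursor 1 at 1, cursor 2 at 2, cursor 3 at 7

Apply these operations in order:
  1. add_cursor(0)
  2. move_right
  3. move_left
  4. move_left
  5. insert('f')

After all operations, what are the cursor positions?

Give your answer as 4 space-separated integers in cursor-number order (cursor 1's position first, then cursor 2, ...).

Answer: 2 4 10 2

Derivation:
After op 1 (add_cursor(0)): buffer="krrxfrzhz" (len 9), cursors c4@0 c1@1 c2@2 c3@7, authorship .........
After op 2 (move_right): buffer="krrxfrzhz" (len 9), cursors c4@1 c1@2 c2@3 c3@8, authorship .........
After op 3 (move_left): buffer="krrxfrzhz" (len 9), cursors c4@0 c1@1 c2@2 c3@7, authorship .........
After op 4 (move_left): buffer="krrxfrzhz" (len 9), cursors c1@0 c4@0 c2@1 c3@6, authorship .........
After op 5 (insert('f')): buffer="ffkfrrxfrfzhz" (len 13), cursors c1@2 c4@2 c2@4 c3@10, authorship 14.2.....3...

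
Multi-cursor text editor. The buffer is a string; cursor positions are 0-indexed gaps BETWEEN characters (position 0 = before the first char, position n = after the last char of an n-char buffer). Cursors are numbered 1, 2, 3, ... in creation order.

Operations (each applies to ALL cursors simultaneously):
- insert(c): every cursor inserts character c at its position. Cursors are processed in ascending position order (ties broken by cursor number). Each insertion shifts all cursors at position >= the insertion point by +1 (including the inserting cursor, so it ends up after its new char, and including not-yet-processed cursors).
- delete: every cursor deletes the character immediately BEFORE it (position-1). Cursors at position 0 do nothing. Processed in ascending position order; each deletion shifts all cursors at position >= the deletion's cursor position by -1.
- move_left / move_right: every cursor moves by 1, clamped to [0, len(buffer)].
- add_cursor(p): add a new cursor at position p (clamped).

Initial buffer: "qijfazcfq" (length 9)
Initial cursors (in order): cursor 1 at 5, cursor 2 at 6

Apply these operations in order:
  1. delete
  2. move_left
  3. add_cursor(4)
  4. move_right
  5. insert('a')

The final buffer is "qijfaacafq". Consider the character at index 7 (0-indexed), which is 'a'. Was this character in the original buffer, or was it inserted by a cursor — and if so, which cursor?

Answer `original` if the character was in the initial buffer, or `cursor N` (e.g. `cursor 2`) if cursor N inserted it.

Answer: cursor 3

Derivation:
After op 1 (delete): buffer="qijfcfq" (len 7), cursors c1@4 c2@4, authorship .......
After op 2 (move_left): buffer="qijfcfq" (len 7), cursors c1@3 c2@3, authorship .......
After op 3 (add_cursor(4)): buffer="qijfcfq" (len 7), cursors c1@3 c2@3 c3@4, authorship .......
After op 4 (move_right): buffer="qijfcfq" (len 7), cursors c1@4 c2@4 c3@5, authorship .......
After op 5 (insert('a')): buffer="qijfaacafq" (len 10), cursors c1@6 c2@6 c3@8, authorship ....12.3..
Authorship (.=original, N=cursor N): . . . . 1 2 . 3 . .
Index 7: author = 3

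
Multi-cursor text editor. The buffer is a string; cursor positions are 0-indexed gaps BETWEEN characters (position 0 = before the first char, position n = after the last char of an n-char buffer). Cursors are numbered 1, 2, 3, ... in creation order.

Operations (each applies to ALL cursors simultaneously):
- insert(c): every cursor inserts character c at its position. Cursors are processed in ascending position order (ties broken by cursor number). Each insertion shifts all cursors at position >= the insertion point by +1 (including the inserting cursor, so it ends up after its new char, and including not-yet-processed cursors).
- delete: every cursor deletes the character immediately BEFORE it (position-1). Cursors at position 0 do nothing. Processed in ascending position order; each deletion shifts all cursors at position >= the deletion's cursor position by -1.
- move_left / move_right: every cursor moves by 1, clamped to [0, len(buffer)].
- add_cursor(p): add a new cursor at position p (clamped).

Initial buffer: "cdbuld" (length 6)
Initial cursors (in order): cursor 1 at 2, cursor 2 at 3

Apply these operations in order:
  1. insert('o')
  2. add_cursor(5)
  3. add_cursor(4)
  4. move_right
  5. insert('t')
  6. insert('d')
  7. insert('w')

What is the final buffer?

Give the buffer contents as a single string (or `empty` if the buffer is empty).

After op 1 (insert('o')): buffer="cdobould" (len 8), cursors c1@3 c2@5, authorship ..1.2...
After op 2 (add_cursor(5)): buffer="cdobould" (len 8), cursors c1@3 c2@5 c3@5, authorship ..1.2...
After op 3 (add_cursor(4)): buffer="cdobould" (len 8), cursors c1@3 c4@4 c2@5 c3@5, authorship ..1.2...
After op 4 (move_right): buffer="cdobould" (len 8), cursors c1@4 c4@5 c2@6 c3@6, authorship ..1.2...
After op 5 (insert('t')): buffer="cdobtotuttld" (len 12), cursors c1@5 c4@7 c2@10 c3@10, authorship ..1.124.23..
After op 6 (insert('d')): buffer="cdobtdotduttddld" (len 16), cursors c1@6 c4@9 c2@14 c3@14, authorship ..1.11244.2323..
After op 7 (insert('w')): buffer="cdobtdwotdwuttddwwld" (len 20), cursors c1@7 c4@11 c2@18 c3@18, authorship ..1.1112444.232323..

Answer: cdobtdwotdwuttddwwld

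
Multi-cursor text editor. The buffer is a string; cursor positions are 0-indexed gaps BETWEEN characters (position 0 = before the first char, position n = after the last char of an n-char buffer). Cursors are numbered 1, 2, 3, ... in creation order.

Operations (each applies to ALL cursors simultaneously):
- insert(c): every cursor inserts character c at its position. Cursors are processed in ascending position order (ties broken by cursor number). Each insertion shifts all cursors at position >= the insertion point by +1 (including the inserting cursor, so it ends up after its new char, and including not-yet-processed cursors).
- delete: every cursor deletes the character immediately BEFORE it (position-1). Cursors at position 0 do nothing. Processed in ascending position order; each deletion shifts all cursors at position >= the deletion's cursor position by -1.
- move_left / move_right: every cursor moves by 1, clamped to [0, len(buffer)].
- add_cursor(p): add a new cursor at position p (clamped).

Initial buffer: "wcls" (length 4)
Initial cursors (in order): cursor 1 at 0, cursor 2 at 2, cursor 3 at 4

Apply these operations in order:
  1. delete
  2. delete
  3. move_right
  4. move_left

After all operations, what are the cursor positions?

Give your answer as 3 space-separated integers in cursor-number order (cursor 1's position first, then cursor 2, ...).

After op 1 (delete): buffer="wl" (len 2), cursors c1@0 c2@1 c3@2, authorship ..
After op 2 (delete): buffer="" (len 0), cursors c1@0 c2@0 c3@0, authorship 
After op 3 (move_right): buffer="" (len 0), cursors c1@0 c2@0 c3@0, authorship 
After op 4 (move_left): buffer="" (len 0), cursors c1@0 c2@0 c3@0, authorship 

Answer: 0 0 0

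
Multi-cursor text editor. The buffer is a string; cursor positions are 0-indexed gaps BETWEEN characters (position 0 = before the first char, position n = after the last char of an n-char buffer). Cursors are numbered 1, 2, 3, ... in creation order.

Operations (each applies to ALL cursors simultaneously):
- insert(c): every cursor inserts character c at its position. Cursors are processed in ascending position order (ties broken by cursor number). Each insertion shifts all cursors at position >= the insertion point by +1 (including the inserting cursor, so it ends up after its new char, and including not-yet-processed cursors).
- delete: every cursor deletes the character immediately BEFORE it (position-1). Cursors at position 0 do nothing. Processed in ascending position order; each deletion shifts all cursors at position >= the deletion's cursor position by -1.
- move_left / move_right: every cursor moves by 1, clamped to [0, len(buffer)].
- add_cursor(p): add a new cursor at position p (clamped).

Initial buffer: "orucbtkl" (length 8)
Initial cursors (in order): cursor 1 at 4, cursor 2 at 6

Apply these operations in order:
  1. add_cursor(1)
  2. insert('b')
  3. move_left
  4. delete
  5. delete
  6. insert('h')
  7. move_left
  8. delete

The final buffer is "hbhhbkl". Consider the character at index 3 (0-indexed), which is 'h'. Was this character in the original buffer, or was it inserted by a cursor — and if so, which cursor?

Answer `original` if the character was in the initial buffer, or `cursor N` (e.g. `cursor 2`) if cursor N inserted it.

Answer: cursor 2

Derivation:
After op 1 (add_cursor(1)): buffer="orucbtkl" (len 8), cursors c3@1 c1@4 c2@6, authorship ........
After op 2 (insert('b')): buffer="obrucbbtbkl" (len 11), cursors c3@2 c1@6 c2@9, authorship .3...1..2..
After op 3 (move_left): buffer="obrucbbtbkl" (len 11), cursors c3@1 c1@5 c2@8, authorship .3...1..2..
After op 4 (delete): buffer="brubbbkl" (len 8), cursors c3@0 c1@3 c2@5, authorship 3..1.2..
After op 5 (delete): buffer="brbbkl" (len 6), cursors c3@0 c1@2 c2@3, authorship 3.12..
After op 6 (insert('h')): buffer="hbrhbhbkl" (len 9), cursors c3@1 c1@4 c2@6, authorship 33.1122..
After op 7 (move_left): buffer="hbrhbhbkl" (len 9), cursors c3@0 c1@3 c2@5, authorship 33.1122..
After op 8 (delete): buffer="hbhhbkl" (len 7), cursors c3@0 c1@2 c2@3, authorship 33122..
Authorship (.=original, N=cursor N): 3 3 1 2 2 . .
Index 3: author = 2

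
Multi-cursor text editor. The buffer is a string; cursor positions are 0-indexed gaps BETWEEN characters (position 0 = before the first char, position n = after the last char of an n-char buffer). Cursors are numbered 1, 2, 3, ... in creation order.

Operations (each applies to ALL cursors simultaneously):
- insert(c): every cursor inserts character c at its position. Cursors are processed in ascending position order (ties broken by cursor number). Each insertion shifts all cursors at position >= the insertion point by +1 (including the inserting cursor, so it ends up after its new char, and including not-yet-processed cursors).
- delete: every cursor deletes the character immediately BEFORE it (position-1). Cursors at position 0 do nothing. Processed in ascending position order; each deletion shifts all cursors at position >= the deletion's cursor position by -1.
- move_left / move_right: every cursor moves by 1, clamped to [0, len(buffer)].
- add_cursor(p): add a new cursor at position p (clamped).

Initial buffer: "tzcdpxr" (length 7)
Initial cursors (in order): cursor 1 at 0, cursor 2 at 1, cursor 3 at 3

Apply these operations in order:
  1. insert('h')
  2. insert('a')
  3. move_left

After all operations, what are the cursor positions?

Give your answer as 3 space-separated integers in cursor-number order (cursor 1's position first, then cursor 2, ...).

Answer: 1 4 8

Derivation:
After op 1 (insert('h')): buffer="hthzchdpxr" (len 10), cursors c1@1 c2@3 c3@6, authorship 1.2..3....
After op 2 (insert('a')): buffer="hathazchadpxr" (len 13), cursors c1@2 c2@5 c3@9, authorship 11.22..33....
After op 3 (move_left): buffer="hathazchadpxr" (len 13), cursors c1@1 c2@4 c3@8, authorship 11.22..33....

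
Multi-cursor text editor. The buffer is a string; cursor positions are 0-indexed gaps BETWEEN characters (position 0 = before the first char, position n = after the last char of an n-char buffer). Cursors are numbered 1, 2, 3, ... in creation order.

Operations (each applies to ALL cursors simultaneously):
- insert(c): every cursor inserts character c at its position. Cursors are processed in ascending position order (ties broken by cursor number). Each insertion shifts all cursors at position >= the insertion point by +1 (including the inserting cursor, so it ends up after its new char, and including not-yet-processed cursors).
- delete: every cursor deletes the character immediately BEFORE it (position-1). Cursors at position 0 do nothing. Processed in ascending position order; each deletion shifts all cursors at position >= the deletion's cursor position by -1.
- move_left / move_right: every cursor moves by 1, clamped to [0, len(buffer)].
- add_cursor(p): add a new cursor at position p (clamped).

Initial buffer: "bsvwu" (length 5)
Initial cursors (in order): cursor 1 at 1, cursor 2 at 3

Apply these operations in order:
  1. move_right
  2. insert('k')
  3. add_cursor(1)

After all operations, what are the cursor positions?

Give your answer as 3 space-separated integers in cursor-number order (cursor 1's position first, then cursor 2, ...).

After op 1 (move_right): buffer="bsvwu" (len 5), cursors c1@2 c2@4, authorship .....
After op 2 (insert('k')): buffer="bskvwku" (len 7), cursors c1@3 c2@6, authorship ..1..2.
After op 3 (add_cursor(1)): buffer="bskvwku" (len 7), cursors c3@1 c1@3 c2@6, authorship ..1..2.

Answer: 3 6 1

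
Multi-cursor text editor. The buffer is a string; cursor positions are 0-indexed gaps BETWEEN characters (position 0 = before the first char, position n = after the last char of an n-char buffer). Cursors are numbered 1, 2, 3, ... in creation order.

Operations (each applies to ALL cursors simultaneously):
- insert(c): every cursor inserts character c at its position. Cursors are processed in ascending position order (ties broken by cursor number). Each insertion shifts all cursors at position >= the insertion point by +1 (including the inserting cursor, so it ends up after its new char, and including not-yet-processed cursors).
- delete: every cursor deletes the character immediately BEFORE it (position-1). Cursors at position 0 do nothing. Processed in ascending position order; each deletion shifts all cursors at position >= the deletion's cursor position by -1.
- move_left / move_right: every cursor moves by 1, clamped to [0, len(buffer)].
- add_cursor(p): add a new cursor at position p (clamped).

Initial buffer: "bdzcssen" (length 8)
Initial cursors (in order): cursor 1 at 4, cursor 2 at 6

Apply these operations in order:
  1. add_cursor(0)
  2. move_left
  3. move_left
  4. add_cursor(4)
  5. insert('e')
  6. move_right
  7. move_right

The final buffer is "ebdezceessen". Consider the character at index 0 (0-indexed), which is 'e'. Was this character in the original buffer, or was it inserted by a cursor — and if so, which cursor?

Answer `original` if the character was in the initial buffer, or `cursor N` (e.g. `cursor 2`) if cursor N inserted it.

After op 1 (add_cursor(0)): buffer="bdzcssen" (len 8), cursors c3@0 c1@4 c2@6, authorship ........
After op 2 (move_left): buffer="bdzcssen" (len 8), cursors c3@0 c1@3 c2@5, authorship ........
After op 3 (move_left): buffer="bdzcssen" (len 8), cursors c3@0 c1@2 c2@4, authorship ........
After op 4 (add_cursor(4)): buffer="bdzcssen" (len 8), cursors c3@0 c1@2 c2@4 c4@4, authorship ........
After op 5 (insert('e')): buffer="ebdezceessen" (len 12), cursors c3@1 c1@4 c2@8 c4@8, authorship 3..1..24....
After op 6 (move_right): buffer="ebdezceessen" (len 12), cursors c3@2 c1@5 c2@9 c4@9, authorship 3..1..24....
After op 7 (move_right): buffer="ebdezceessen" (len 12), cursors c3@3 c1@6 c2@10 c4@10, authorship 3..1..24....
Authorship (.=original, N=cursor N): 3 . . 1 . . 2 4 . . . .
Index 0: author = 3

Answer: cursor 3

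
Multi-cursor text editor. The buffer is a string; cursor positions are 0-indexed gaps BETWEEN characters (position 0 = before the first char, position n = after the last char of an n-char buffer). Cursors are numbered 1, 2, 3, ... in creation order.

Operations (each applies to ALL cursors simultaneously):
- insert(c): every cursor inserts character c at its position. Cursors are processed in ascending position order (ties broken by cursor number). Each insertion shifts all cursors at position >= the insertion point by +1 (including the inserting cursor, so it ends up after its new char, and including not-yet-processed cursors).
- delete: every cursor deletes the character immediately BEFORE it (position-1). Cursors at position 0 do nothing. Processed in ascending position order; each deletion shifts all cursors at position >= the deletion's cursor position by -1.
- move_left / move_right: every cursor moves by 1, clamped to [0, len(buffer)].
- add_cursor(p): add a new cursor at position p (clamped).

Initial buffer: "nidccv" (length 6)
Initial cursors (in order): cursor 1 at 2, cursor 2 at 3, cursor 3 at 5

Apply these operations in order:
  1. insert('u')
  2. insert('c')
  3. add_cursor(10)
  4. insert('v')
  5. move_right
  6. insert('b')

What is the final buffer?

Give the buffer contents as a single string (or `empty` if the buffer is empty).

After op 1 (insert('u')): buffer="niuduccuv" (len 9), cursors c1@3 c2@5 c3@8, authorship ..1.2..3.
After op 2 (insert('c')): buffer="niucducccucv" (len 12), cursors c1@4 c2@7 c3@11, authorship ..11.22..33.
After op 3 (add_cursor(10)): buffer="niucducccucv" (len 12), cursors c1@4 c2@7 c4@10 c3@11, authorship ..11.22..33.
After op 4 (insert('v')): buffer="niucvducvccuvcvv" (len 16), cursors c1@5 c2@9 c4@13 c3@15, authorship ..111.222..3433.
After op 5 (move_right): buffer="niucvducvccuvcvv" (len 16), cursors c1@6 c2@10 c4@14 c3@16, authorship ..111.222..3433.
After op 6 (insert('b')): buffer="niucvdbucvcbcuvcbvvb" (len 20), cursors c1@7 c2@12 c4@17 c3@20, authorship ..111.1222.2.34343.3

Answer: niucvdbucvcbcuvcbvvb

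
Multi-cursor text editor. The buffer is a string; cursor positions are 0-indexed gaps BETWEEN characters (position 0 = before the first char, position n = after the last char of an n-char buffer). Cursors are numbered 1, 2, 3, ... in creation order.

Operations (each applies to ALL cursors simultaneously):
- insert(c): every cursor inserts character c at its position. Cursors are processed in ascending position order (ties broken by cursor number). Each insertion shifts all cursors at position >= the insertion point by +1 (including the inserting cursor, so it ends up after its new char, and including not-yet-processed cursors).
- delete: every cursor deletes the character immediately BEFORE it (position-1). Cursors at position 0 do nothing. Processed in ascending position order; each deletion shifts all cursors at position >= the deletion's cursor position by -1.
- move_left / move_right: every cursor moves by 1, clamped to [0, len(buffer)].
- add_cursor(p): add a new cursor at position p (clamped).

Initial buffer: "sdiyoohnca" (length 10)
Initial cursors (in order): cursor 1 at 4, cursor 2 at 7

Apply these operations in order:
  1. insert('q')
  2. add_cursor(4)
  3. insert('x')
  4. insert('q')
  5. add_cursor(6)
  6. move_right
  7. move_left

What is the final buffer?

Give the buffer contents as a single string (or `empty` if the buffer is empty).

Answer: sdiyxqqxqoohqxqnca

Derivation:
After op 1 (insert('q')): buffer="sdiyqoohqnca" (len 12), cursors c1@5 c2@9, authorship ....1...2...
After op 2 (add_cursor(4)): buffer="sdiyqoohqnca" (len 12), cursors c3@4 c1@5 c2@9, authorship ....1...2...
After op 3 (insert('x')): buffer="sdiyxqxoohqxnca" (len 15), cursors c3@5 c1@7 c2@12, authorship ....311...22...
After op 4 (insert('q')): buffer="sdiyxqqxqoohqxqnca" (len 18), cursors c3@6 c1@9 c2@15, authorship ....33111...222...
After op 5 (add_cursor(6)): buffer="sdiyxqqxqoohqxqnca" (len 18), cursors c3@6 c4@6 c1@9 c2@15, authorship ....33111...222...
After op 6 (move_right): buffer="sdiyxqqxqoohqxqnca" (len 18), cursors c3@7 c4@7 c1@10 c2@16, authorship ....33111...222...
After op 7 (move_left): buffer="sdiyxqqxqoohqxqnca" (len 18), cursors c3@6 c4@6 c1@9 c2@15, authorship ....33111...222...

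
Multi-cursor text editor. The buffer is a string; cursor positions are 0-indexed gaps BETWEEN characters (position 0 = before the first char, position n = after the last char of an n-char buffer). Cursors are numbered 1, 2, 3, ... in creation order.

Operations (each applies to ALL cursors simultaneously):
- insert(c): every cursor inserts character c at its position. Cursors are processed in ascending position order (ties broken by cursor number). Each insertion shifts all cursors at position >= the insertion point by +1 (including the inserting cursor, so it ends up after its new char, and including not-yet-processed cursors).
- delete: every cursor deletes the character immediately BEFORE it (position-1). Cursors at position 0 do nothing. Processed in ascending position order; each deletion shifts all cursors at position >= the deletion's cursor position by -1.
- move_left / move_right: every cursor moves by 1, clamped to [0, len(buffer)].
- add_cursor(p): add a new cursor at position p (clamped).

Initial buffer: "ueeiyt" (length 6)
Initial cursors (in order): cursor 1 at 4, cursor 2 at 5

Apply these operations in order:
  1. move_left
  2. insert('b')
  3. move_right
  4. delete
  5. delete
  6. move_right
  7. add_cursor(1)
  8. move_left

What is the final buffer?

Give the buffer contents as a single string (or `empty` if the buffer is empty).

After op 1 (move_left): buffer="ueeiyt" (len 6), cursors c1@3 c2@4, authorship ......
After op 2 (insert('b')): buffer="ueebibyt" (len 8), cursors c1@4 c2@6, authorship ...1.2..
After op 3 (move_right): buffer="ueebibyt" (len 8), cursors c1@5 c2@7, authorship ...1.2..
After op 4 (delete): buffer="ueebbt" (len 6), cursors c1@4 c2@5, authorship ...12.
After op 5 (delete): buffer="ueet" (len 4), cursors c1@3 c2@3, authorship ....
After op 6 (move_right): buffer="ueet" (len 4), cursors c1@4 c2@4, authorship ....
After op 7 (add_cursor(1)): buffer="ueet" (len 4), cursors c3@1 c1@4 c2@4, authorship ....
After op 8 (move_left): buffer="ueet" (len 4), cursors c3@0 c1@3 c2@3, authorship ....

Answer: ueet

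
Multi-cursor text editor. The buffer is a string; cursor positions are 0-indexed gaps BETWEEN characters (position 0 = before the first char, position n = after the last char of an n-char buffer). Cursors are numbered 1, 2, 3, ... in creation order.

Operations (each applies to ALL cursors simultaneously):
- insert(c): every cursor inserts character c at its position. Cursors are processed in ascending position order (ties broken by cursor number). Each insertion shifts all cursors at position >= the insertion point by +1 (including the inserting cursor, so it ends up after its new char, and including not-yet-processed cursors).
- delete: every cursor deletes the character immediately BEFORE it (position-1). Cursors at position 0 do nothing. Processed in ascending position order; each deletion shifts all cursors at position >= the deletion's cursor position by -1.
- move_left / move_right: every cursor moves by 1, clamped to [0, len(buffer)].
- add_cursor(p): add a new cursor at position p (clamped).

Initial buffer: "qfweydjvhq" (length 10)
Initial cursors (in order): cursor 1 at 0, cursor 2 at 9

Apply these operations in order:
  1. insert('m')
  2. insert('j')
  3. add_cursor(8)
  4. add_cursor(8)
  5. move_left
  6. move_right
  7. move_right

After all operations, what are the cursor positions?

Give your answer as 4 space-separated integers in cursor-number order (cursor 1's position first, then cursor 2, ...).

Answer: 3 14 9 9

Derivation:
After op 1 (insert('m')): buffer="mqfweydjvhmq" (len 12), cursors c1@1 c2@11, authorship 1.........2.
After op 2 (insert('j')): buffer="mjqfweydjvhmjq" (len 14), cursors c1@2 c2@13, authorship 11.........22.
After op 3 (add_cursor(8)): buffer="mjqfweydjvhmjq" (len 14), cursors c1@2 c3@8 c2@13, authorship 11.........22.
After op 4 (add_cursor(8)): buffer="mjqfweydjvhmjq" (len 14), cursors c1@2 c3@8 c4@8 c2@13, authorship 11.........22.
After op 5 (move_left): buffer="mjqfweydjvhmjq" (len 14), cursors c1@1 c3@7 c4@7 c2@12, authorship 11.........22.
After op 6 (move_right): buffer="mjqfweydjvhmjq" (len 14), cursors c1@2 c3@8 c4@8 c2@13, authorship 11.........22.
After op 7 (move_right): buffer="mjqfweydjvhmjq" (len 14), cursors c1@3 c3@9 c4@9 c2@14, authorship 11.........22.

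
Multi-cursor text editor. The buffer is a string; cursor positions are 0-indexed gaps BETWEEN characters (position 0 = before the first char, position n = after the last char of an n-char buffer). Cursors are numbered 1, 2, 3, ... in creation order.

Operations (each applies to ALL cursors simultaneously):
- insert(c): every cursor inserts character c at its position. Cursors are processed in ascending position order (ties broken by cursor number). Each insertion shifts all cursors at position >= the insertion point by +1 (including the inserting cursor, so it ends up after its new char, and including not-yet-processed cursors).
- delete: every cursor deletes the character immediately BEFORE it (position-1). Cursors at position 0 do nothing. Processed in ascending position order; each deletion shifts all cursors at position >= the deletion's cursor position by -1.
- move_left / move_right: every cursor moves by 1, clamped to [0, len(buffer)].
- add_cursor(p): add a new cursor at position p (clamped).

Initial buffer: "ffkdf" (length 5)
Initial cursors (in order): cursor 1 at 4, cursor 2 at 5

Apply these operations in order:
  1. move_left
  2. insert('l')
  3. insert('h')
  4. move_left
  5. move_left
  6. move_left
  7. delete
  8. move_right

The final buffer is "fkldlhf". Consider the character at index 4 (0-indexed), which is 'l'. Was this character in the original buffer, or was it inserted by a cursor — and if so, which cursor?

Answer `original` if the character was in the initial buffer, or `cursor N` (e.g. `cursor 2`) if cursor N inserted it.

After op 1 (move_left): buffer="ffkdf" (len 5), cursors c1@3 c2@4, authorship .....
After op 2 (insert('l')): buffer="ffkldlf" (len 7), cursors c1@4 c2@6, authorship ...1.2.
After op 3 (insert('h')): buffer="ffklhdlhf" (len 9), cursors c1@5 c2@8, authorship ...11.22.
After op 4 (move_left): buffer="ffklhdlhf" (len 9), cursors c1@4 c2@7, authorship ...11.22.
After op 5 (move_left): buffer="ffklhdlhf" (len 9), cursors c1@3 c2@6, authorship ...11.22.
After op 6 (move_left): buffer="ffklhdlhf" (len 9), cursors c1@2 c2@5, authorship ...11.22.
After op 7 (delete): buffer="fkldlhf" (len 7), cursors c1@1 c2@3, authorship ..1.22.
After op 8 (move_right): buffer="fkldlhf" (len 7), cursors c1@2 c2@4, authorship ..1.22.
Authorship (.=original, N=cursor N): . . 1 . 2 2 .
Index 4: author = 2

Answer: cursor 2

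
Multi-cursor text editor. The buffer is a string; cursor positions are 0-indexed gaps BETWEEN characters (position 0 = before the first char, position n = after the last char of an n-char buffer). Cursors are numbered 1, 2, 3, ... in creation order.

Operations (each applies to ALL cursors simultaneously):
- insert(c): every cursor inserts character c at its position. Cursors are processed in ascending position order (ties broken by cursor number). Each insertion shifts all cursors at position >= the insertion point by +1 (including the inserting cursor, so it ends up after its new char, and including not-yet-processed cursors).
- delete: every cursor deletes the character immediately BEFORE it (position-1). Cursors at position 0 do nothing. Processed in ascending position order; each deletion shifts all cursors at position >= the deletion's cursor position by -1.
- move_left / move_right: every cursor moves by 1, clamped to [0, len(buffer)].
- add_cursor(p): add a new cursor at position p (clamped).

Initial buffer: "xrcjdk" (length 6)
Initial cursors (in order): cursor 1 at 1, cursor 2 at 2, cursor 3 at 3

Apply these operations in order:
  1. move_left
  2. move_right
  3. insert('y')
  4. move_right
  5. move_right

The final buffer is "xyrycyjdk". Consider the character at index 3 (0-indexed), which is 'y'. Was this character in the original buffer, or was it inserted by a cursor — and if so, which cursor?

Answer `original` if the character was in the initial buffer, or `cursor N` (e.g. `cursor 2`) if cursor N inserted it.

After op 1 (move_left): buffer="xrcjdk" (len 6), cursors c1@0 c2@1 c3@2, authorship ......
After op 2 (move_right): buffer="xrcjdk" (len 6), cursors c1@1 c2@2 c3@3, authorship ......
After op 3 (insert('y')): buffer="xyrycyjdk" (len 9), cursors c1@2 c2@4 c3@6, authorship .1.2.3...
After op 4 (move_right): buffer="xyrycyjdk" (len 9), cursors c1@3 c2@5 c3@7, authorship .1.2.3...
After op 5 (move_right): buffer="xyrycyjdk" (len 9), cursors c1@4 c2@6 c3@8, authorship .1.2.3...
Authorship (.=original, N=cursor N): . 1 . 2 . 3 . . .
Index 3: author = 2

Answer: cursor 2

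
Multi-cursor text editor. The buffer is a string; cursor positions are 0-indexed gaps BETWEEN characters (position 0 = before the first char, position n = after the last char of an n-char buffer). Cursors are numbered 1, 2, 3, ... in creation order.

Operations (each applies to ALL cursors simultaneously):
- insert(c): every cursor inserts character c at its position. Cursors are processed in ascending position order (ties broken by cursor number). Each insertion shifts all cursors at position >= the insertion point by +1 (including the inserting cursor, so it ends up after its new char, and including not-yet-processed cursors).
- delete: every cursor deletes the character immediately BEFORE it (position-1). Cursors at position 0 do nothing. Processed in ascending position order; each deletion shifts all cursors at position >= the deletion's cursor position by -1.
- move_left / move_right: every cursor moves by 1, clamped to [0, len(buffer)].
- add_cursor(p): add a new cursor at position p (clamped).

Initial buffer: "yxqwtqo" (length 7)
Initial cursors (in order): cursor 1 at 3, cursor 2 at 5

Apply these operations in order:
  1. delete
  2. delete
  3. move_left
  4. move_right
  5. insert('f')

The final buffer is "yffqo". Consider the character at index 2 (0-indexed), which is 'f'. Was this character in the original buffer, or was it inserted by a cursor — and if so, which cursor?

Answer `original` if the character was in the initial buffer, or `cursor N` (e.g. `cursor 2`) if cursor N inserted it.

Answer: cursor 2

Derivation:
After op 1 (delete): buffer="yxwqo" (len 5), cursors c1@2 c2@3, authorship .....
After op 2 (delete): buffer="yqo" (len 3), cursors c1@1 c2@1, authorship ...
After op 3 (move_left): buffer="yqo" (len 3), cursors c1@0 c2@0, authorship ...
After op 4 (move_right): buffer="yqo" (len 3), cursors c1@1 c2@1, authorship ...
After op 5 (insert('f')): buffer="yffqo" (len 5), cursors c1@3 c2@3, authorship .12..
Authorship (.=original, N=cursor N): . 1 2 . .
Index 2: author = 2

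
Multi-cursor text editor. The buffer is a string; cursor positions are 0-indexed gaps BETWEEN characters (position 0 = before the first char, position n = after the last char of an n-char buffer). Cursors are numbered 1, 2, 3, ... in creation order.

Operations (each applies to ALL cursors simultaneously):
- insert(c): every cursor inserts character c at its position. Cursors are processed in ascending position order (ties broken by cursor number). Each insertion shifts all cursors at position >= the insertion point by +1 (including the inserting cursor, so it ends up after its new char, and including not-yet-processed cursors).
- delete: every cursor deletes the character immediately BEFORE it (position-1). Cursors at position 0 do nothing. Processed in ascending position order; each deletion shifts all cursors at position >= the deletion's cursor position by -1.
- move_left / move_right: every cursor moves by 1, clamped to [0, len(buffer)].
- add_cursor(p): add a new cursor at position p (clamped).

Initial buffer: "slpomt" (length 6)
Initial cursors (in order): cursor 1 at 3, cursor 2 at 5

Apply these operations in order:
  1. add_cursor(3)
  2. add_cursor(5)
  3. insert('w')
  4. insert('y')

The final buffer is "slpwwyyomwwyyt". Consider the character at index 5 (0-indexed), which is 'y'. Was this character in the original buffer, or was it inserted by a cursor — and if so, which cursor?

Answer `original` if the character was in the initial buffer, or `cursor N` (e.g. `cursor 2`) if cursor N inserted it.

Answer: cursor 1

Derivation:
After op 1 (add_cursor(3)): buffer="slpomt" (len 6), cursors c1@3 c3@3 c2@5, authorship ......
After op 2 (add_cursor(5)): buffer="slpomt" (len 6), cursors c1@3 c3@3 c2@5 c4@5, authorship ......
After op 3 (insert('w')): buffer="slpwwomwwt" (len 10), cursors c1@5 c3@5 c2@9 c4@9, authorship ...13..24.
After op 4 (insert('y')): buffer="slpwwyyomwwyyt" (len 14), cursors c1@7 c3@7 c2@13 c4@13, authorship ...1313..2424.
Authorship (.=original, N=cursor N): . . . 1 3 1 3 . . 2 4 2 4 .
Index 5: author = 1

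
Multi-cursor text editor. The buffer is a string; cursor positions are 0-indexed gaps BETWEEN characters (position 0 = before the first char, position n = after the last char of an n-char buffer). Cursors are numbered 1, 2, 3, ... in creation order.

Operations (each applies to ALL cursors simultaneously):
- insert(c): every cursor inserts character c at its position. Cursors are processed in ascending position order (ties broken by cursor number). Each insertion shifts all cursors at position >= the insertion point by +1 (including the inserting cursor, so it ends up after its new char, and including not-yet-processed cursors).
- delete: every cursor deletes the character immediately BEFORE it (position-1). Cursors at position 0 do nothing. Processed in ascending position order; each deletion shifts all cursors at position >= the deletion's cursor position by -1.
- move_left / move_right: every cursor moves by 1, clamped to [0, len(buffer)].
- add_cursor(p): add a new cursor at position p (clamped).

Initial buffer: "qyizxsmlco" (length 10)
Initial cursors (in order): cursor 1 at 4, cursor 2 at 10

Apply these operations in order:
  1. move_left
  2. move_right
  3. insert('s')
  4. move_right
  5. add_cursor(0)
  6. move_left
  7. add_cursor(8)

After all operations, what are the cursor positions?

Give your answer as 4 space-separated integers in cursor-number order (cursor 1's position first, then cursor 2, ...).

Answer: 5 11 0 8

Derivation:
After op 1 (move_left): buffer="qyizxsmlco" (len 10), cursors c1@3 c2@9, authorship ..........
After op 2 (move_right): buffer="qyizxsmlco" (len 10), cursors c1@4 c2@10, authorship ..........
After op 3 (insert('s')): buffer="qyizsxsmlcos" (len 12), cursors c1@5 c2@12, authorship ....1......2
After op 4 (move_right): buffer="qyizsxsmlcos" (len 12), cursors c1@6 c2@12, authorship ....1......2
After op 5 (add_cursor(0)): buffer="qyizsxsmlcos" (len 12), cursors c3@0 c1@6 c2@12, authorship ....1......2
After op 6 (move_left): buffer="qyizsxsmlcos" (len 12), cursors c3@0 c1@5 c2@11, authorship ....1......2
After op 7 (add_cursor(8)): buffer="qyizsxsmlcos" (len 12), cursors c3@0 c1@5 c4@8 c2@11, authorship ....1......2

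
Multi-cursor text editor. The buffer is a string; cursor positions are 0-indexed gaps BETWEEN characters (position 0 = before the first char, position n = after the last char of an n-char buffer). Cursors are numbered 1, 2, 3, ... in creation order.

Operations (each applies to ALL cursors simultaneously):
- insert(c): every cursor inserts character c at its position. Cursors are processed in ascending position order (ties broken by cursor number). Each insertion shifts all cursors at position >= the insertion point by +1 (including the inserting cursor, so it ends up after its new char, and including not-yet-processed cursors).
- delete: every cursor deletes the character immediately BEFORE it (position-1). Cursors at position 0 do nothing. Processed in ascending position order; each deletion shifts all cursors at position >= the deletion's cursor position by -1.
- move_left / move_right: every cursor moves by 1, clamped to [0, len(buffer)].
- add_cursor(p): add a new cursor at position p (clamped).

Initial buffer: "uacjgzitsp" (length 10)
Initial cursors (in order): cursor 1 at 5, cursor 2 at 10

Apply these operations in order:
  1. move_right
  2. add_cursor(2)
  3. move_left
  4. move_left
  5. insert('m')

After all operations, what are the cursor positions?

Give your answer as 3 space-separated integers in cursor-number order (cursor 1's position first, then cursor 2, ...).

Answer: 6 11 1

Derivation:
After op 1 (move_right): buffer="uacjgzitsp" (len 10), cursors c1@6 c2@10, authorship ..........
After op 2 (add_cursor(2)): buffer="uacjgzitsp" (len 10), cursors c3@2 c1@6 c2@10, authorship ..........
After op 3 (move_left): buffer="uacjgzitsp" (len 10), cursors c3@1 c1@5 c2@9, authorship ..........
After op 4 (move_left): buffer="uacjgzitsp" (len 10), cursors c3@0 c1@4 c2@8, authorship ..........
After op 5 (insert('m')): buffer="muacjmgzitmsp" (len 13), cursors c3@1 c1@6 c2@11, authorship 3....1....2..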